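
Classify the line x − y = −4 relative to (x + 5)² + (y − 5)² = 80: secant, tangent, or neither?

d² = (1·(−5) − 1·5 − (−4))²/2 = 18; r² = 80.
Since d² < r², the line cuts the circle twice.

secant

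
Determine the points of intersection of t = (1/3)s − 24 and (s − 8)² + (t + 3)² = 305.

(12, −20) and (15, −19)

Substitute t = (−72 + s)/3:
10s² − 270s + 1800 = 0  ⟹  s² − 27s + 180 = 0
s = 15 or s = 12, giving (15, −19) and (12, −20).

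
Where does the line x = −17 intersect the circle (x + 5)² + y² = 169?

(−17, −5) and (−17, 5)

The line gives x = −17. Substituting into the circle:
y² − 25 = 0
y = 5 or y = −5, giving (−17, 5) and (−17, −5).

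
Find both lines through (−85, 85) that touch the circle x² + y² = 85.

Write the tangent as mx − y + (85 − m·(−85)) = 0 and set its distance from the centre to √85:
(85m − (−85))² = 85(m² + 1)
42m² + 85m + 42 = 0, so m = −7/6 or m = −6/7.
Through (−85, 85) these give 7x + 6y = −85 and 6x + 7y = 85.

7x + 6y = −85 and 6x + 7y = 85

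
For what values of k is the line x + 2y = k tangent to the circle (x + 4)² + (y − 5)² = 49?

For a tangent, require d(centre, line) = r = 7.
|1·(−4) + 2·5 − k| / √5 = 7
|k − (6)| = 7√5.

k = 6 ± 7√5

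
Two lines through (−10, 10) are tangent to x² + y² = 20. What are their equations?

A line y − (10) = m(x − (−10)) is tangent when its distance from (0, 0) is 2√5:
[m·(10) − (−10)]² = 20(m² + 1)
2m² + 5m + 2 = 0, so m = −1/2 or m = −2.
With m = −1/2: x + 2y = 10. With m = −2: 2x + y = −10.

x + 2y = 10 and 2x + y = −10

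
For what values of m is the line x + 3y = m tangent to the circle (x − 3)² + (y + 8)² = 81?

m = −21 ± 9√10

Tangency holds when the distance from the centre (3, −8) to the line equals the radius 9:
|1·3 + 3·(−8) − m| / √10 = 9
|m − (−21)| = 9√10.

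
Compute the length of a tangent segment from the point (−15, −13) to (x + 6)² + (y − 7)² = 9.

2√118

Centre (−6, 7), r² = 9. |PO|² = (−9)² + (−20)² = 481.
Power of the point: PT² = |PO|² − r² = 472, so PT = 2√118.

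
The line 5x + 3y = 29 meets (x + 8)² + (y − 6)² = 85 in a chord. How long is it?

√34

From the line, y = (29 − 5x)/3. Substituting:
34x² + 34x − 68 = 0  ⟹  x² + x − 2 = 0
x = 1 or x = −2, giving (1, 8) and (−2, 13).
Chord length = distance between (1, 8) and (−2, 13) = √34 = √34.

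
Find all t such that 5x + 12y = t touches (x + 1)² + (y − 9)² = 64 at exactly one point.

t = −1 or t = 207

For a tangent, require d(centre, line) = r = 8.
|5·(−1) + 12·9 − t| / √169 = 8
|t − (103)| = 8·13, so t = 207 or t = −1.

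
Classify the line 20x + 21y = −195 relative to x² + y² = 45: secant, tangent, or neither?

neither

Substituting the line into the circle gives 841x² + 7800x + 18180 = 0.
Discriminant = (7800)² − 4·841·(18180) = −317520 < 0.
No real roots: the line does not meet the circle.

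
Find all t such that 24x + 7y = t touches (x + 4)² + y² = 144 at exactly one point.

Tangency holds when the distance from the centre (−4, 0) to the line equals the radius 12:
|24·(−4) + 7·0 − t| / √625 = 12
|t − (−96)| = 12·25, so t = 204 or t = −396.

t = −396 or t = 204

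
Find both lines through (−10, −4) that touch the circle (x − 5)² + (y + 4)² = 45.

Let a tangent through (−10, −4) have slope m. Its distance from (5, −4) must equal 3√5:
[m·(15) − (0)]² = 45(m² + 1)
4m² − 1 = 0, so m = 1/2 or m = −1/2.
Through (−10, −4) these give x − 2y = −2 and x + 2y = −18.

x − 2y = −2 and x + 2y = −18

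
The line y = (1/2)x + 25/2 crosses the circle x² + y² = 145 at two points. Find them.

Express y = (25 + x)/2 and substitute into the circle:
5x² + 50x + 45 = 0  ⟹  x² + 10x + 9 = 0
x = −1 or x = −9, giving (−1, 12) and (−9, 8).

(−9, 8) and (−1, 12)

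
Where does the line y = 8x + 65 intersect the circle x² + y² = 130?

(−9, −7) and (−7, 9)

From the line, y = 8x + 65. Substituting:
65x² + 1040x + 4095 = 0  ⟹  x² + 16x + 63 = 0
x = −7 or x = −9, giving (−7, 9) and (−9, −7).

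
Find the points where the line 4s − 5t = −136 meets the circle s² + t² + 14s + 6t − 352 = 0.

(−24, 8) and (−14, 16)

Substitute t = (136 + 4s)/5:
41s² + 1558s + 13776 = 0  ⟹  s² + 38s + 336 = 0
s = −14 or s = −24, giving (−14, 16) and (−24, 8).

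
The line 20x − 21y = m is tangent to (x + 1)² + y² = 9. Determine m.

m = −107 or m = 67

For a tangent, require d(centre, line) = r = 3.
|20·(−1) − 21·0 − m| / √841 = 3
|m − (−20)| = 3·29, so m = 67 or m = −107.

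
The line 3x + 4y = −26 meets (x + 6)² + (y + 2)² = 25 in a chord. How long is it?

From the line, y = (−26 − 3x)/4. Substituting:
25x² + 300x + 500 = 0  ⟹  x² + 12x + 20 = 0
x = −2 or x = −10, giving (−2, −5) and (−10, 1).
|(−2, −5) − (−10, 1)| = √((8)² + (−6)²) = 10.

10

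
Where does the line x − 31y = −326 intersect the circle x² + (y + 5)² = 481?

(−16, 10) and (15, 11)

Substitute y = (326 + x)/31:
962x² + 962x − 230880 = 0  ⟹  x² + x − 240 = 0
x = 15 or x = −16, giving (15, 11) and (−16, 10).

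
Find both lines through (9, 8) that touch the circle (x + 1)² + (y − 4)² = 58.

Let a tangent through (9, 8) have slope m. Its distance from (−1, 4) must equal √58:
[m·(−10) − (−4)]² = 58(m² + 1)
21m² − 40m − 21 = 0, so m = −3/7 or m = 7/3.
Through (9, 8) these give 3x + 7y = 83 and 7x − 3y = 39.

3x + 7y = 83 and 7x − 3y = 39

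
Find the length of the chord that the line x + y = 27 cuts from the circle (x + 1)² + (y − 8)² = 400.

Centre (−1, 8), r² = 400. Perpendicular distance d from centre to line = |−20| / √2 = 20/√2.
Chord = 2√(r² − d²) = 2·√(200) = 20√2.

20√2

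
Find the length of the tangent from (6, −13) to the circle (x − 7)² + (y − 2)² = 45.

The centre is (7, 2) and r = 3√5. The square of the distance from P to the centre is 1 + 225 = 226.
Power of the point: PT² = |PO|² − r² = 181, so PT = √181.

√181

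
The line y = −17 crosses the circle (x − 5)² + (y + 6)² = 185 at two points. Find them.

(−3, −17) and (13, −17)

Substitute y = −17:
x² − 10x − 39 = 0
x = 13 or x = −3, giving (13, −17) and (−3, −17).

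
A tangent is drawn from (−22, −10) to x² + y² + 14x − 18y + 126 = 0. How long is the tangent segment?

√582

The centre is (−7, 9) and r = 2. The square of the distance from P to the centre is 225 + 361 = 586.
The tangent meets the radius at right angles, so tangent² = |PO|² − r² = 586 − 4 = 582.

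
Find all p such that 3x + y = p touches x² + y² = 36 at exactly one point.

For a tangent, require d(centre, line) = r = 6.
|3·0 + 1·0 − p| / √10 = 6
|p| = 6√10.

p = ±6√10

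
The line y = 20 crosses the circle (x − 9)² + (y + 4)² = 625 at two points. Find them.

From the line, y = 20. Substituting:
x² − 18x + 32 = 0
x = 16 or x = 2, giving (16, 20) and (2, 20).

(2, 20) and (16, 20)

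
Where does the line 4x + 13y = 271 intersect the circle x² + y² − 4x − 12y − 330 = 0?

(−7, 23) and (19, 15)

Express y = (271 − 4x)/13 and substitute into the circle:
185x² − 2220x − 24605 = 0  ⟹  x² − 12x − 133 = 0
x = 19 or x = −7, giving (19, 15) and (−7, 23).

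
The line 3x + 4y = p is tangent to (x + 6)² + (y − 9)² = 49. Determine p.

p = −17 or p = 53

Tangency holds when the distance from the centre (−6, 9) to the line equals the radius 7:
|3·(−6) + 4·9 − p| / √25 = 7
|p − (18)| = 7·5, so p = 53 or p = −17.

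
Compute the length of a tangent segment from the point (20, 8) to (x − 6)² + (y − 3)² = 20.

With centre O = (6, 3), |OP|² = 221 and r² = 20.
By the tangent–radius right angle, tangent length = √(|PO|² − r²) = √201.

√201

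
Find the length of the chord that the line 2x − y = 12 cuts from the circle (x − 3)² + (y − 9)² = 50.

2√5

Express y = 2x − 12 and substitute into the circle:
5x² − 90x + 400 = 0  ⟹  x² − 18x + 80 = 0
x = 10 or x = 8, giving (10, 8) and (8, 4).
Chord length = distance between (10, 8) and (8, 4) = √20 = 2√5.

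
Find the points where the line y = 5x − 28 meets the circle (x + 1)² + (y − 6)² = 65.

(6, 2) and (7, 7)

From the line, y = 5x − 28. Substituting:
26x² − 338x + 1092 = 0  ⟹  x² − 13x + 42 = 0
x = 7 or x = 6, giving (7, 7) and (6, 2).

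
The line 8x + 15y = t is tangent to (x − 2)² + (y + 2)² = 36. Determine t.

t = −116 or t = 88

For a tangent, require d(centre, line) = r = 6.
|8·2 + 15·(−2) − t| / √289 = 6
|t − (−14)| = 6·17, so t = 88 or t = −116.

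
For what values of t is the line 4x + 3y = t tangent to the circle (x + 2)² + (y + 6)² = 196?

The line touches the circle iff its distance from (−2, −6) is 14:
|4·(−2) + 3·(−6) − t| / √25 = 14
|t − (−26)| = 14·5, so t = 44 or t = −96.

t = −96 or t = 44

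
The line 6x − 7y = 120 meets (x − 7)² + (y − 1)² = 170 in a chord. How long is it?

2√85

From the line, y = (−120 + 6x)/7. Substituting:
85x² − 2210x + 10200 = 0  ⟹  x² − 26x + 120 = 0
x = 20 or x = 6, giving (20, 0) and (6, −12).
Chord length = distance between (20, 0) and (6, −12) = √340 = 2√85.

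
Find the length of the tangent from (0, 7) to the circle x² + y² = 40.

Centre (0, 0), r² = 40. |PO|² = (0)² + (7)² = 49.
By the tangent–radius right angle, tangent length = √(|PO|² − r²) = √9 = 3.

3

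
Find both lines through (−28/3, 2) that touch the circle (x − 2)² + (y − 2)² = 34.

Let a tangent through (−28/3, 2) have slope m. Its distance from (2, 2) must equal √34:
(34/3m − (0))² = 34(m² + 1)
25m² − 9 = 0, so m = −3/5 or m = 3/5.
With m = −3/5: 3x + 5y = −18. With m = 3/5: 3x − 5y = −38.

3x + 5y = −18 and 3x − 5y = −38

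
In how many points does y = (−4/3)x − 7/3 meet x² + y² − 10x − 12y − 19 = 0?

Substituting the line into the circle gives 25x² + 110x + 130 = 0.
Discriminant = (110)² − 4·25·(130) = −900 < 0.
No real roots: the line does not meet the circle.

0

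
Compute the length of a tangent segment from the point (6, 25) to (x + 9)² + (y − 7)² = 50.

√499

Centre (−9, 7), r² = 50. |PO|² = (15)² + (18)² = 549.
Power of the point: PT² = |PO|² − r² = 499, so PT = √499.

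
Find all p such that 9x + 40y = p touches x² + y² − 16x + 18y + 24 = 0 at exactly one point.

p = −739 or p = 163

The line touches the circle iff its distance from (8, −9) is 11:
|9·8 + 40·(−9) − p| / √1681 = 11
|p − (−288)| = 11·41, so p = 163 or p = −739.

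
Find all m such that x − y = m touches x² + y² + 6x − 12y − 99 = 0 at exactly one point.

m = −9 ± 12√2

The line touches the circle iff its distance from (−3, 6) is 12:
|1·(−3) − 1·6 − m| / √2 = 12
|m − (−9)| = 12√2.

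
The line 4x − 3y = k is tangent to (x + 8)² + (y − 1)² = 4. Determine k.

k = −45 or k = −25

The line touches the circle iff its distance from (−8, 1) is 2:
|4·(−8) − 3·1 − k| / √25 = 2
|k − (−35)| = 2·5, so k = −25 or k = −45.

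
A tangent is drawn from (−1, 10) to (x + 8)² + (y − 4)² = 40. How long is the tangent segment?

Centre (−8, 4), r² = 40. |PO|² = (7)² + (6)² = 85.
By the tangent–radius right angle, tangent length = √(|PO|² − r²) = √45 = 3√5.

3√5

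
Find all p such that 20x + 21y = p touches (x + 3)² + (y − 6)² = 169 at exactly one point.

The line touches the circle iff its distance from (−3, 6) is 13:
|20·(−3) + 21·6 − p| / √841 = 13
|p − (66)| = 13·29, so p = 443 or p = −311.

p = −311 or p = 443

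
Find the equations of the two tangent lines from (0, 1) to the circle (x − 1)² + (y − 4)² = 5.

A line y − (1) = m(x − (0)) is tangent when its distance from (1, 4) is √5:
(1m − (3))² = 5(m² + 1)
2m² + 3m − 2 = 0, so m = 1/2 or m = −2.
Through (0, 1) these give x − 2y = −2 and 2x + y = 1.

x − 2y = −2 and 2x + y = 1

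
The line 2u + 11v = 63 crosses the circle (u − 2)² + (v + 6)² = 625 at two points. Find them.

(−18, 9) and (26, 1)

Express v = (63 − 2u)/11 and substitute into the circle:
125u² − 1000u − 58500 = 0  ⟹  u² − 8u − 468 = 0
u = 26 or u = −18, giving (26, 1) and (−18, 9).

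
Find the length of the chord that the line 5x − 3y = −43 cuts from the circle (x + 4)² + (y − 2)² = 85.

3√34

Centre (−4, 2), r² = 85. Perpendicular distance d from centre to line = |17| / √34 = 17/√34.
Chord = 2√(r² − d²) = 2·√(153/2) = 3√34.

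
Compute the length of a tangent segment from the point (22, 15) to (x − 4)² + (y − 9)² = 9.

Centre (4, 9), r² = 9. |PO|² = (18)² + (6)² = 360.
By the tangent–radius right angle, tangent length = √(|PO|² − r²) = √351 = 3√39.

3√39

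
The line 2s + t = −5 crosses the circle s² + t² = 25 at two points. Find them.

(−4, 3) and (0, −5)

Substitute t = −2s − 5:
5s² + 20s = 0  ⟹  s² + 4s = 0
s = 0 or s = −4, giving (0, −5) and (−4, 3).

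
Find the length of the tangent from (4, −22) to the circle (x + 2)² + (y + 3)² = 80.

√317

With centre O = (−2, −3), |OP|² = 397 and r² = 80.
By the tangent–radius right angle, tangent length = √(|PO|² − r²) = √317.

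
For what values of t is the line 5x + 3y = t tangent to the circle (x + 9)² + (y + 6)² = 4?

The line touches the circle iff its distance from (−9, −6) is 2:
|5·(−9) + 3·(−6) − t| / √34 = 2
|t − (−63)| = 2√34.

t = −63 ± 2√34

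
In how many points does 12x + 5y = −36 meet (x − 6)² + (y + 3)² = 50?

0

Centre (6, −3), r² = 50. Distance² from centre to line = (93)²/169 = 8649/169.
Since d² > r², the line lies outside the circle.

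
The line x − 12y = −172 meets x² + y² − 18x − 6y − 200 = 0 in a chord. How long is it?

Centre (9, 3), r² = 290. Perpendicular distance d from centre to line = |145| / √145 = 145/√145.
Half the chord is √(r² − d²) = √(145), so the full chord is 2√145.

2√145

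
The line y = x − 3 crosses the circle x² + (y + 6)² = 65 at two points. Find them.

Substitute y = x − 3:
2x² + 6x − 56 = 0  ⟹  x² + 3x − 28 = 0
x = 4 or x = −7, giving (4, 1) and (−7, −10).

(−7, −10) and (4, 1)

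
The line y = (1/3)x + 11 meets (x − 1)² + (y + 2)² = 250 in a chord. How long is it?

6√10

Express y = (33 + x)/3 and substitute into the circle:
10x² + 60x − 720 = 0  ⟹  x² + 6x − 72 = 0
x = 6 or x = −12, giving (6, 13) and (−12, 7).
Chord length = distance between (6, 13) and (−12, 7) = √360 = 6√10.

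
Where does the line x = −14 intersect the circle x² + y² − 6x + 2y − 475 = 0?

(−14, −15) and (−14, 13)

The line gives x = −14. Substituting into the circle:
y² + 2y − 195 = 0
y = 13 or y = −15, giving (−14, 13) and (−14, −15).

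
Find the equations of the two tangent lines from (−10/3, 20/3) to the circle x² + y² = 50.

Write the tangent as mx − y + (20/3 − m·(−10/3)) = 0 and set its distance from the centre to 5√2:
(10/3m − (−20/3))² = 50(m² + 1)
7m² − 8m + 1 = 0, so m = 1/7 or m = 1.
Through (−10/3, 20/3) these give x − 7y = −50 and x − y = −10.

x − 7y = −50 and x − y = −10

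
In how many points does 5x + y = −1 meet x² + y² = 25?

Substituting the line into the circle gives 26x² + 10x − 24 = 0.
Δ = 100 − (−2496) = 2596.
Two real roots: the line is a secant.

2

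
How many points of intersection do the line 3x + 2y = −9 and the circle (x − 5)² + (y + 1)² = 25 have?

d² = (3·5 + 2·(−1) − (−9))²/13 = 484/13; r² = 25.
Since d² > r², the line lies outside the circle.

0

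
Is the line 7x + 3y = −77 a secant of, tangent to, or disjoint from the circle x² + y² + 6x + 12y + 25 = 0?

d² = (7·(−3) + 3·(−6) − (−77))²/58 = 722/29; r² = 20.
Since d² > r², the line lies outside the circle.

disjoint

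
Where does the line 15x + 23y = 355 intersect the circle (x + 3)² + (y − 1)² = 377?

(−7, 20) and (16, 5)

Substitute y = (355 − 15x)/23:
754x² − 6786x − 84448 = 0  ⟹  x² − 9x − 112 = 0
x = 16 or x = −7, giving (16, 5) and (−7, 20).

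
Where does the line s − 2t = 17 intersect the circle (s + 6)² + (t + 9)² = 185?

Substitute t = (−17 + s)/2:
5s² + 50s − 595 = 0  ⟹  s² + 10s − 119 = 0
s = 7 or s = −17, giving (7, −5) and (−17, −17).

(−17, −17) and (7, −5)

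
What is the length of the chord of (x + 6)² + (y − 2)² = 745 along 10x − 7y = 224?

Express y = (−224 + 10x)/7 and substitute into the circle:
149x² − 4172x + 21903 = 0  ⟹  x² − 28x + 147 = 0
x = 21 or x = 7, giving (21, −2) and (7, −22).
Chord length = distance between (21, −2) and (7, −22) = √596 = 2√149.

2√149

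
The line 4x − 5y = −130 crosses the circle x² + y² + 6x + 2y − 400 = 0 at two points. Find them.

(−20, 10) and (−10, 18)

Substitute y = (130 + 4x)/5:
41x² + 1230x + 8200 = 0  ⟹  x² + 30x + 200 = 0
x = −10 or x = −20, giving (−10, 18) and (−20, 10).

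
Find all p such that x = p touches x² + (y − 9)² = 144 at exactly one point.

Tangency holds when the distance from the centre (0, 9) to the line equals the radius 12:
|1·0 + 0·9 − p| / √1 = 12
|p| = 12, so p = 12 or p = −12.

p = −12 or p = 12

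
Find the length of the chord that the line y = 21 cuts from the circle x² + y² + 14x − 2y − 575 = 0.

Centre (−7, 1), r² = 625. Perpendicular distance d from centre to line = |−20| / √1 = 20.
Chord = 2√(r² − d²) = 2·√(225) = 30.

30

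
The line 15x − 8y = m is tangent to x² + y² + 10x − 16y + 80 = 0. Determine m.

The line touches the circle iff its distance from (−5, 8) is 3:
|15·(−5) − 8·8 − m| / √289 = 3
|m − (−139)| = 3·17, so m = −88 or m = −190.

m = −190 or m = −88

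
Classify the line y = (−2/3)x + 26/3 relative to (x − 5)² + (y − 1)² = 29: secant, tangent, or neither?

Substituting the line into the circle gives 13x² − 182x + 493 = 0.
Discriminant = (−182)² − 4·13·(493) = 7488 > 0.
Two real roots: the line is a secant.

secant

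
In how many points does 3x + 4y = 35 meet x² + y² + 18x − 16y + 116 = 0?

Substituting the line into the circle gives 25x² + 270x + 841 = 0.
Discriminant = (270)² − 4·25·(841) = −11200 < 0.
No real roots: the line does not meet the circle.

0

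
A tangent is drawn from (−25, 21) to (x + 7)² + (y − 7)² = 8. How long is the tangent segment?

With centre O = (−7, 7), |OP|² = 520 and r² = 8.
Power of the point: PT² = |PO|² − r² = 512, so PT = 16√2.

16√2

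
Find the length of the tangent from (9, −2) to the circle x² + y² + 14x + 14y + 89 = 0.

4√17

Centre (−7, −7), r² = 9. |PO|² = (16)² + (5)² = 281.
Power of the point: PT² = |PO|² − r² = 272, so PT = 4√17.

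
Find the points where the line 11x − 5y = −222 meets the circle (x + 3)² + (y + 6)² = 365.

(−22, −4) and (−17, 7)

Express y = (222 + 11x)/5 and substitute into the circle:
146x² + 5694x + 54604 = 0  ⟹  x² + 39x + 374 = 0
x = −17 or x = −22, giving (−17, 7) and (−22, −4).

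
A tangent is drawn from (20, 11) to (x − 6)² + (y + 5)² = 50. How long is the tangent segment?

√402

Centre (6, −5), r² = 50. |PO|² = (14)² + (16)² = 452.
Power of the point: PT² = |PO|² − r² = 402, so PT = √402.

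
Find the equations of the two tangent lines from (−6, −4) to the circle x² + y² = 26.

x + 5y = −26 and 5x − y = −26

A line y − (−4) = m(x − (−6)) is tangent when its distance from (0, 0) is √26:
(6m − (4))² = 26(m² + 1)
5m² − 24m − 5 = 0, so m = −1/5 or m = 5.
With m = −1/5: x + 5y = −26. With m = 5: 5x − y = −26.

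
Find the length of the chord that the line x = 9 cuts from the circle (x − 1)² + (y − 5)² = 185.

22

Centre (1, 5), r² = 185. Perpendicular distance d from centre to line = |−8| / √1 = 8.
Chord = 2√(r² − d²) = 2·√(121) = 22.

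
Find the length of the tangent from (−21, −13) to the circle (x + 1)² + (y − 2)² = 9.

2√154

The centre is (−1, 2) and r = 3. The square of the distance from P to the centre is 400 + 225 = 625.
The tangent meets the radius at right angles, so tangent² = |PO|² − r² = 625 − 9 = 616.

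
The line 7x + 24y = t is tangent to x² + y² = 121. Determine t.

For a tangent, require d(centre, line) = r = 11.
|7·0 + 24·0 − t| / √625 = 11
|t| = 11·25, so t = 275 or t = −275.

t = −275 or t = 275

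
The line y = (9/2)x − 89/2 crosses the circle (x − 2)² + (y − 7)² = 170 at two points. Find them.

(9, −4) and (13, 14)

From the line, y = (−89 + 9x)/2. Substituting:
85x² − 1870x + 9945 = 0  ⟹  x² − 22x + 117 = 0
x = 13 or x = 9, giving (13, 14) and (9, −4).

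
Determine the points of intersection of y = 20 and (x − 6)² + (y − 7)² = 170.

Express y = 20 and substitute into the circle:
x² − 12x + 35 = 0
x = 7 or x = 5, giving (7, 20) and (5, 20).

(5, 20) and (7, 20)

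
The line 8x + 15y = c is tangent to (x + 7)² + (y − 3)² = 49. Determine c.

c = −130 or c = 108

The line touches the circle iff its distance from (−7, 3) is 7:
|8·(−7) + 15·3 − c| / √289 = 7
|c − (−11)| = 7·17, so c = 108 or c = −130.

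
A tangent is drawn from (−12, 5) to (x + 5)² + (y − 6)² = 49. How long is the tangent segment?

1

Centre (−5, 6), r² = 49. |PO|² = (−7)² + (−1)² = 50.
Power of the point: PT² = |PO|² − r² = 1, so PT = 1.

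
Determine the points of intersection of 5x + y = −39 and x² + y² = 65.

(−8, 1) and (−7, −4)

Express y = −5x − 39 and substitute into the circle:
26x² + 390x + 1456 = 0  ⟹  x² + 15x + 56 = 0
x = −7 or x = −8, giving (−7, −4) and (−8, 1).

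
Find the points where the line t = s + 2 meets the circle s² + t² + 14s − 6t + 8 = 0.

Express t = s + 2 and substitute into the circle:
2s² + 12s = 0  ⟹  s² + 6s = 0
s = 0 or s = −6, giving (0, 2) and (−6, −4).

(−6, −4) and (0, 2)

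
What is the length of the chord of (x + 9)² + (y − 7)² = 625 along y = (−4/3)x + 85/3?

Centre (−9, 7), r² = 625. Perpendicular distance d from centre to line = |−100| / √25 = 100/√25.
Half the chord is √(r² − d²) = √(225), so the full chord is 30.

30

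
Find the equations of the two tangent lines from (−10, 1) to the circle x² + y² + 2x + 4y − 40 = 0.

2x + y = −19 and x − 2y = −12

Write the tangent as mx − y + (1 − m·(−10)) = 0 and set its distance from the centre to 3√5:
(9m − (−3))² = 45(m² + 1)
2m² + 3m − 2 = 0, so m = −2 or m = 1/2.
With m = −2: 2x + y = −19. With m = 1/2: x − 2y = −12.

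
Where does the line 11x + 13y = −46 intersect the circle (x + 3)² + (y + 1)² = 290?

(−16, 10) and (10, −12)

From the line, y = (−46 − 11x)/13. Substituting:
290x² + 1740x − 46400 = 0  ⟹  x² + 6x − 160 = 0
x = 10 or x = −16, giving (10, −12) and (−16, 10).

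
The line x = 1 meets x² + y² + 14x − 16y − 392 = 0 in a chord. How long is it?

42

The distance from (−7, 8) to the line is 8, and r² = 505.
Chord = 2√(r² − d²) = 2·√(441) = 42.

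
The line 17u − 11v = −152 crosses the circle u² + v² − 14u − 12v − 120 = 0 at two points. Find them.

Express v = (152 + 17u)/11 and substitute into the circle:
410u² + 1230u − 11480 = 0  ⟹  u² + 3u − 28 = 0
u = 4 or u = −7, giving (4, 20) and (−7, 3).

(−7, 3) and (4, 20)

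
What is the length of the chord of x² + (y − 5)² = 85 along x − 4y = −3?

Substitute y = (3 + x)/4:
17x² − 34x − 1071 = 0  ⟹  x² − 2x − 63 = 0
x = 9 or x = −7, giving (9, 3) and (−7, −1).
|(9, 3) − (−7, −1)| = √((16)² + (4)²) = 4√17.

4√17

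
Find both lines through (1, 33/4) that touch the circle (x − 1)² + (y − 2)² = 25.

3x − 4y = −30 and 3x + 4y = 36

Let a tangent through (1, 33/4) have slope m. Its distance from (1, 2) must equal 5:
[m·(0) − (−25/4)]² = 25(m² + 1)
16m² − 9 = 0, so m = 3/4 or m = −3/4.
With m = 3/4: 3x − 4y = −30. With m = −3/4: 3x + 4y = 36.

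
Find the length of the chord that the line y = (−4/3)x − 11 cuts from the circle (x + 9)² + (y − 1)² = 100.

The distance from (−9, 1) to the line is 0/√25, and r² = 100.
Half the chord is √(r² − d²) = √(100), so the full chord is 20.

20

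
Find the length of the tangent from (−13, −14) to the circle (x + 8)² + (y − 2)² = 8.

Centre (−8, 2), r² = 8. |PO|² = (−5)² + (−16)² = 281.
The tangent meets the radius at right angles, so tangent² = |PO|² − r² = 281 − 8 = 273.

√273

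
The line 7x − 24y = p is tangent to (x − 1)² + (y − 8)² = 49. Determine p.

p = −360 or p = −10

The line touches the circle iff its distance from (1, 8) is 7:
|7·1 − 24·8 − p| / √625 = 7
|p − (−185)| = 7·25, so p = −10 or p = −360.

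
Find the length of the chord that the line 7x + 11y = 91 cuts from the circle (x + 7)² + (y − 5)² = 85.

Express y = (91 − 7x)/11 and substitute into the circle:
170x² + 1190x − 3060 = 0  ⟹  x² + 7x − 18 = 0
x = 2 or x = −9, giving (2, 7) and (−9, 14).
|(2, 7) − (−9, 14)| = √((11)² + (−7)²) = √170.

√170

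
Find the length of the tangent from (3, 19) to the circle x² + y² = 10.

Centre (0, 0), r² = 10. |PO|² = (3)² + (19)² = 370.
The tangent meets the radius at right angles, so tangent² = |PO|² − r² = 370 − 10 = 360.

6√10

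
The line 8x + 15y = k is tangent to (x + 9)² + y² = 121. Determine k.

For a tangent, require d(centre, line) = r = 11.
|8·(−9) + 15·0 − k| / √289 = 11
|k − (−72)| = 11·17, so k = 115 or k = −259.

k = −259 or k = 115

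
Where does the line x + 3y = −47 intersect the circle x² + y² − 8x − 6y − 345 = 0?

(−5, −14) and (1, −16)

Express y = (−47 − x)/3 and substitute into the circle:
10x² + 40x − 50 = 0  ⟹  x² + 4x − 5 = 0
x = 1 or x = −5, giving (1, −16) and (−5, −14).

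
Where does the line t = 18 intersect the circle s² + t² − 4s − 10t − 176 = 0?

From the line, t = 18. Substituting:
s² − 4s − 32 = 0
s = 8 or s = −4, giving (8, 18) and (−4, 18).

(−4, 18) and (8, 18)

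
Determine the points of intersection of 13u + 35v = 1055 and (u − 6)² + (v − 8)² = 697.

(−5, 32) and (30, 19)

Substitute v = (1055 − 13u)/35:
1394u² − 34850u − 209100 = 0  ⟹  u² − 25u − 150 = 0
u = 30 or u = −5, giving (30, 19) and (−5, 32).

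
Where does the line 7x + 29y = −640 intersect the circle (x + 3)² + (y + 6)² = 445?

Express y = (−640 − 7x)/29 and substitute into the circle:
890x² + 11570x − 149520 = 0  ⟹  x² + 13x − 168 = 0
x = 8 or x = −21, giving (8, −24) and (−21, −17).

(−21, −17) and (8, −24)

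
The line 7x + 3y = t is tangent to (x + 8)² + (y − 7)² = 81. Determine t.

Tangency holds when the distance from the centre (−8, 7) to the line equals the radius 9:
|7·(−8) + 3·7 − t| / √58 = 9
|t − (−35)| = 9√58.

t = −35 ± 9√58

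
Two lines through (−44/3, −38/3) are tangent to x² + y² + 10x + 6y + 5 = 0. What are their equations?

Write the tangent as mx − y + (−38/3 − m·(−44/3)) = 0 and set its distance from the centre to √29:
[m·(29/3) − (29/3)]² = 29(m² + 1)
10m² − 29m + 10 = 0, so m = 5/2 or m = 2/5.
Through (−44/3, −38/3) these give 5x − 2y = −48 and 2x − 5y = 34.

5x − 2y = −48 and 2x − 5y = 34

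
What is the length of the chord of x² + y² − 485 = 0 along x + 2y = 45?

8√5

From the line, y = (45 − x)/2. Substituting:
5x² − 90x + 85 = 0  ⟹  x² − 18x + 17 = 0
x = 17 or x = 1, giving (17, 14) and (1, 22).
Chord length = distance between (17, 14) and (1, 22) = √320 = 8√5.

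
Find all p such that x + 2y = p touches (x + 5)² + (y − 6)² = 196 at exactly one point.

p = 7 ± 14√5

For a tangent, require d(centre, line) = r = 14.
|1·(−5) + 2·6 − p| / √5 = 14
|p − (7)| = 14√5.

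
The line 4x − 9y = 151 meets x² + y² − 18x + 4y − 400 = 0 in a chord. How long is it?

From the line, y = (−151 + 4x)/9. Substituting:
97x² − 2522x − 15035 = 0  ⟹  x² − 26x − 155 = 0
x = 31 or x = −5, giving (31, −3) and (−5, −19).
|(31, −3) − (−5, −19)| = √((36)² + (16)²) = 4√97.

4√97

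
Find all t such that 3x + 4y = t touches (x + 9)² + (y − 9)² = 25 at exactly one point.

t = −16 or t = 34

Tangency holds when the distance from the centre (−9, 9) to the line equals the radius 5:
|3·(−9) + 4·9 − t| / √25 = 5
|t − (9)| = 5·5, so t = 34 or t = −16.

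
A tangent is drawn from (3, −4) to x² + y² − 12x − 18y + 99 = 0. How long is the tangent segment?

The centre is (6, 9) and r = 3√2. The square of the distance from P to the centre is 9 + 169 = 178.
Power of the point: PT² = |PO|² − r² = 160, so PT = 4√10.

4√10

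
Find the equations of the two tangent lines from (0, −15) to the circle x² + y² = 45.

2x − y = 15 and 2x + y = −15

Let a tangent through (0, −15) have slope m. Its distance from (0, 0) must equal 3√5:
(0m − (15))² = 45(m² + 1)
m² − 4 = 0, so m = 2 or m = −2.
Through (0, −15) these give 2x − y = 15 and 2x + y = −15.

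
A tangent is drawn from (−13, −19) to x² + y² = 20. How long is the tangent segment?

With centre O = (0, 0), |OP|² = 530 and r² = 20.
The tangent meets the radius at right angles, so tangent² = |PO|² − r² = 530 − 20 = 510.

√510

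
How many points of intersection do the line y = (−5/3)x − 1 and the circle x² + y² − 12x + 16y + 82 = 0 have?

2

d² = (5·6 + 3·(−8) − (−3))²/34 = 81/34; r² = 18.
Since d² < r², the line cuts the circle twice.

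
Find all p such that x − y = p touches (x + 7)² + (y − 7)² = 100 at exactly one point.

For a tangent, require d(centre, line) = r = 10.
|1·(−7) − 1·7 − p| / √2 = 10
|p − (−14)| = 10√2.

p = −14 ± 10√2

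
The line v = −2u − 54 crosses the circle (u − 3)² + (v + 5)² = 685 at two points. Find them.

Express v = −2u − 54 and substitute into the circle:
5u² + 190u + 1725 = 0  ⟹  u² + 38u + 345 = 0
u = −15 or u = −23, giving (−15, −24) and (−23, −8).

(−23, −8) and (−15, −24)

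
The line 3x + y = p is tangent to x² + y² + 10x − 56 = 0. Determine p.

p = −15 ± 9√10

Tangency holds when the distance from the centre (−5, 0) to the line equals the radius 9:
|3·(−5) + 1·0 − p| / √10 = 9
|p − (−15)| = 9√10.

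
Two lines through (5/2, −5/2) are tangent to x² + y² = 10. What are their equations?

Write the tangent as mx − y + (−5/2 − m·(5/2)) = 0 and set its distance from the centre to √10:
[m·(−5/2) − (5/2)]² = 10(m² + 1)
3m² − 10m + 3 = 0, so m = 1/3 or m = 3.
With m = 1/3: x − 3y = 10. With m = 3: 3x − y = 10.

x − 3y = 10 and 3x − y = 10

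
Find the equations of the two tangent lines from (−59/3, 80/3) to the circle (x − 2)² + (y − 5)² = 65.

Let a tangent through (−59/3, 80/3) have slope m. Its distance from (2, 5) must equal √65:
[m·(65/3) − (−65/3)]² = 65(m² + 1)
28m² + 65m + 28 = 0, so m = −7/4 or m = −4/7.
With m = −7/4: 7x + 4y = −31. With m = −4/7: 4x + 7y = 108.

7x + 4y = −31 and 4x + 7y = 108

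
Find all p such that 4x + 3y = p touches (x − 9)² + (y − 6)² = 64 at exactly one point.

The line touches the circle iff its distance from (9, 6) is 8:
|4·9 + 3·6 − p| / √25 = 8
|p − (54)| = 8·5, so p = 94 or p = 14.

p = 14 or p = 94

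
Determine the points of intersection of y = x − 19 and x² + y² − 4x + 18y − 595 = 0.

(−12, −31) and (24, 5)

Express y = x − 19 and substitute into the circle:
2x² − 24x − 576 = 0  ⟹  x² − 12x − 288 = 0
x = 24 or x = −12, giving (24, 5) and (−12, −31).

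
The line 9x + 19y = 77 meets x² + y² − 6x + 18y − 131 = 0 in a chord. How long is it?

Substitute y = (77 − 9x)/19:
442x² − 6630x − 15028 = 0  ⟹  x² − 15x − 34 = 0
x = 17 or x = −2, giving (17, −4) and (−2, 5).
Chord length = distance between (17, −4) and (−2, 5) = √442 = √442.

√442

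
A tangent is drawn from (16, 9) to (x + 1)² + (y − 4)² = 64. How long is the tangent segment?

5√10

The centre is (−1, 4) and r = 8. The square of the distance from P to the centre is 289 + 25 = 314.
The tangent meets the radius at right angles, so tangent² = |PO|² − r² = 314 − 64 = 250.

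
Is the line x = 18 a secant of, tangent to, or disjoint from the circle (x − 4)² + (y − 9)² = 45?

disjoint

Substituting the line into the circle gives y² − 18y + 232 = 0.
Discriminant = (−18)² − 4·1·(232) = −604 < 0.
No real roots: the line does not meet the circle.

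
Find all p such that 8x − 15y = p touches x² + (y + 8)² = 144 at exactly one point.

The line touches the circle iff its distance from (0, −8) is 12:
|8·0 − 15·(−8) − p| / √289 = 12
|p − (120)| = 12·17, so p = 324 or p = −84.

p = −84 or p = 324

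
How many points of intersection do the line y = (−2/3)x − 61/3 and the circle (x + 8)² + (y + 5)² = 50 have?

Centre (−8, −5), r² = 50. Distance² from centre to line = (30)²/13 = 900/13.
Since d² > r², the line lies outside the circle.

0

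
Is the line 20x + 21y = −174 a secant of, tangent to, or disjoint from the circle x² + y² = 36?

tangent

d² = (20·0 + 21·0 − (−174))²/841 = 36; r² = 36.
Since d² = r², the line is tangent.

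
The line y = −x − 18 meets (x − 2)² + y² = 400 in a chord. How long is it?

20√2

Express y = −x − 18 and substitute into the circle:
2x² + 32x − 72 = 0  ⟹  x² + 16x − 36 = 0
x = 2 or x = −18, giving (2, −20) and (−18, 0).
|(2, −20) − (−18, 0)| = √((20)² + (−20)²) = 20√2.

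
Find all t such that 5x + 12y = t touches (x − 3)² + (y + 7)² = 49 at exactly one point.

For a tangent, require d(centre, line) = r = 7.
|5·3 + 12·(−7) − t| / √169 = 7
|t − (−69)| = 7·13, so t = 22 or t = −160.

t = −160 or t = 22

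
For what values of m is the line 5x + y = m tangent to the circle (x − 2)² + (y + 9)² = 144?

The line touches the circle iff its distance from (2, −9) is 12:
|5·2 + 1·(−9) − m| / √26 = 12
|m − (1)| = 12√26.

m = 1 ± 12√26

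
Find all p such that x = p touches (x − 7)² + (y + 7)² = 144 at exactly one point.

p = −5 or p = 19

For a tangent, require d(centre, line) = r = 12.
|1·7 + 0·(−7) − p| / √1 = 12
|p − (7)| = 12, so p = 19 or p = −5.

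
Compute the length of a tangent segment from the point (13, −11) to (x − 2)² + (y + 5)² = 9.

With centre O = (2, −5), |OP|² = 157 and r² = 9.
By the tangent–radius right angle, tangent length = √(|PO|² − r²) = √148 = 2√37.

2√37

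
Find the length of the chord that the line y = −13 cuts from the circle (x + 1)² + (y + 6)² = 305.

Express y = −13 and substitute into the circle:
x² + 2x − 255 = 0
x = 15 or x = −17, giving (15, −13) and (−17, −13).
Chord length = distance between (15, −13) and (−17, −13) = √1024 = 32.

32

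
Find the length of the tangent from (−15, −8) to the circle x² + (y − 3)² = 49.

3√33

The centre is (0, 3) and r = 7. The square of the distance from P to the centre is 225 + 121 = 346.
Power of the point: PT² = |PO|² − r² = 297, so PT = 3√33.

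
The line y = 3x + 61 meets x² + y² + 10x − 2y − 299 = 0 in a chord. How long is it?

Centre (−5, 1), r² = 325. Perpendicular distance d from centre to line = |45| / √10 = 45/√10.
Chord = 2√(r² − d²) = 2·√(245/2) = 7√10.

7√10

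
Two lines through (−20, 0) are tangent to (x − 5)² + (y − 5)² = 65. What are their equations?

4x − 7y = −80 and x + 8y = −20

Write the tangent as mx − y + (0 − m·(−20)) = 0 and set its distance from the centre to √65:
[m·(25) − (5)]² = 65(m² + 1)
56m² − 25m − 4 = 0, so m = 4/7 or m = −1/8.
With m = 4/7: 4x − 7y = −80. With m = −1/8: x + 8y = −20.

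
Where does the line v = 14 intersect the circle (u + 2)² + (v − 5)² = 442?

From the line, v = 14. Substituting:
u² + 4u − 357 = 0
u = 17 or u = −21, giving (17, 14) and (−21, 14).

(−21, 14) and (17, 14)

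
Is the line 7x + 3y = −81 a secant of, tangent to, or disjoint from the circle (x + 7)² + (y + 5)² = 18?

secant

d² = (7·(−7) + 3·(−5) − (−81))²/58 = 289/58; r² = 18.
Since d² < r², the line cuts the circle twice.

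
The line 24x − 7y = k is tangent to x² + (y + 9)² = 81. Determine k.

k = −162 or k = 288

Tangency holds when the distance from the centre (0, −9) to the line equals the radius 9:
|24·0 − 7·(−9) − k| / √625 = 9
|k − (63)| = 9·25, so k = 288 or k = −162.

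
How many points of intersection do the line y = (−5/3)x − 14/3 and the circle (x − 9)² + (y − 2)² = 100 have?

Centre (9, 2), r² = 100. Distance² from centre to line = (65)²/34 = 4225/34.
Since d² > r², the line lies outside the circle.

0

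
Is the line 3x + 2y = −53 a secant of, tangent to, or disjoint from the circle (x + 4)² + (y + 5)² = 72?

disjoint

Substituting the line into the circle gives 13x² + 290x + 1625 = 0.
Δ = 84100 − 84500 = −400.
No real roots: the line does not meet the circle.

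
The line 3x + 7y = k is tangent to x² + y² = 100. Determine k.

k = ±10√58

The line touches the circle iff its distance from (0, 0) is 10:
|3·0 + 7·0 − k| / √58 = 10
|k| = 10√58.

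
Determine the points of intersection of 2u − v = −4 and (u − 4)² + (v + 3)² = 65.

Substitute v = 2u + 4:
5u² + 20u = 0  ⟹  u² + 4u = 0
u = 0 or u = −4, giving (0, 4) and (−4, −4).

(−4, −4) and (0, 4)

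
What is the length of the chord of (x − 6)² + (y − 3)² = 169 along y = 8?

Centre (6, 3), r² = 169. Perpendicular distance d from centre to line = |−5| / √1 = 5.
Half the chord is √(r² − d²) = √(144), so the full chord is 24.

24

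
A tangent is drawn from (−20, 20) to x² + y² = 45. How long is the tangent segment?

√755

Centre (0, 0), r² = 45. |PO|² = (−20)² + (20)² = 800.
By the tangent–radius right angle, tangent length = √(|PO|² − r²) = √755.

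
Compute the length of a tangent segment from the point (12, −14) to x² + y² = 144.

14

With centre O = (0, 0), |OP|² = 340 and r² = 144.
The tangent meets the radius at right angles, so tangent² = |PO|² − r² = 340 − 144 = 196.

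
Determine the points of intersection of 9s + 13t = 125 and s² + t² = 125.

Express t = (125 − 9s)/13 and substitute into the circle:
250s² − 2250s − 5500 = 0  ⟹  s² − 9s − 22 = 0
s = 11 or s = −2, giving (11, 2) and (−2, 11).

(−2, 11) and (11, 2)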